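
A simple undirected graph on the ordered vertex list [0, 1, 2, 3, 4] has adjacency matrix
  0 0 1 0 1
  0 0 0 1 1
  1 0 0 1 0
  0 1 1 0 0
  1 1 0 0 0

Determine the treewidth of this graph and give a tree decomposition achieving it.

The largest bag has 3 vertices, giving width 2; this decomposition certifies tw(G) ≤ 2. For the lower bound, G contains the cycle 0–4–1–3–2–0, so G is not a forest; only forests have treewidth ≤ 1, hence tw(G) ≥ 2. The upper and lower bounds meet at 2, so that is the treewidth.

Treewidth 2.
Bags: B1 = {0, 1, 4}  B2 = {0, 1, 3}  B3 = {0, 2, 3}
Tree: B1–B2, B2–B3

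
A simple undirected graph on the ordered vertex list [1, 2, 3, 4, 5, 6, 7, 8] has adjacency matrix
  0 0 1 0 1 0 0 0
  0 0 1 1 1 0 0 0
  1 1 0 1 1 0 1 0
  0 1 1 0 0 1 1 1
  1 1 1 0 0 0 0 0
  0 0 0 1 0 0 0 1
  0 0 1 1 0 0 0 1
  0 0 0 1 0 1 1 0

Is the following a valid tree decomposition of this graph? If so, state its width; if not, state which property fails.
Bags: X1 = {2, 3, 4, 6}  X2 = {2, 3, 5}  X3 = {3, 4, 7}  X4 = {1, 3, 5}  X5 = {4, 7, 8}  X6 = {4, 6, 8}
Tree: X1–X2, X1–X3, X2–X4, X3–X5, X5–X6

A tree decomposition must satisfy three properties: every vertex lies in some bag; for every edge, both endpoints lie together in some bag; and for every vertex, the bags containing it form a connected subtree. Here bags containing vertex 6 are not connected in the tree, so the decomposition is invalid.

No — bags containing vertex 6 are not connected in the tree.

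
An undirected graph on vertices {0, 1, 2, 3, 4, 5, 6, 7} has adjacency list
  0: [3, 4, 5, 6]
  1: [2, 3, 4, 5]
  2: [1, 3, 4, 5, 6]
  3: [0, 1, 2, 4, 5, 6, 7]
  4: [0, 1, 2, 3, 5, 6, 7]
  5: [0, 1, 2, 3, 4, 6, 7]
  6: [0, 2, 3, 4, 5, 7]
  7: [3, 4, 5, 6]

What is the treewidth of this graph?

4

A width-4 tree decomposition is:
Bags: B1 = {1, 2, 3, 4, 5}  B2 = {2, 3, 4, 5, 6}  B3 = {3, 4, 5, 6, 7}  B4 = {0, 3, 4, 5, 6}
Tree: B1–B2, B2–B3, B3–B4
Each bag holds 5 vertices, so the decomposition has width 4, which upper-bounds the treewidth. Conversely, {1, 2, 3, 4, 5} is a clique of size 5, and the vertices of any clique must share a bag in every tree decomposition; so some bag has ≥ 5 vertices and tw(G) ≥ 4. The upper and lower bounds meet at 4, so that is the treewidth.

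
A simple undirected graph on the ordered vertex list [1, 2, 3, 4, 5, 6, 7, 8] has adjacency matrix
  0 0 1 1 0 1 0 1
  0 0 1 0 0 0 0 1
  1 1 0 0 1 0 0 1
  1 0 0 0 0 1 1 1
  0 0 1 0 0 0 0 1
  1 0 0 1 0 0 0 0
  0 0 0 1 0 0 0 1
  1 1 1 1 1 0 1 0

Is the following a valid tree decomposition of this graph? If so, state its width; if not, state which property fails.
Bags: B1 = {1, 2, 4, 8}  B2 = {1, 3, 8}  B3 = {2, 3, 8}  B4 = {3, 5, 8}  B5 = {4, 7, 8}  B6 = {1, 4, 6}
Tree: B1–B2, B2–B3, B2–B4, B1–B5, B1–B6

No — bags containing vertex 2 are not connected in the tree.

A tree decomposition must satisfy three properties: every vertex lies in some bag; for every edge, both endpoints lie together in some bag; and for every vertex, the bags containing it form a connected subtree. Here bags containing vertex 2 are not connected in the tree, so the decomposition is invalid.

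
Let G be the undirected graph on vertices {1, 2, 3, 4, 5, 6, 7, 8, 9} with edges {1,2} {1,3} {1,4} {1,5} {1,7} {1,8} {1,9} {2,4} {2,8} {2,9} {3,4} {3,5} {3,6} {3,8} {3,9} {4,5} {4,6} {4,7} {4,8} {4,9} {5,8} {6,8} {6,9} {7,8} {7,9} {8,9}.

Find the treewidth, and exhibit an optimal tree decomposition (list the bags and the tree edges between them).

Each bag holds 5 vertices, so the decomposition has width 4, which upper-bounds the treewidth. For the lower bound, the 5 vertices {1, 2, 4, 8, 9} are pairwise adjacent, and any tree decomposition puts a clique entirely inside one bag — forcing width ≥ 4. Combining the bounds, tw(G) = 4.

Treewidth 4.
One optimal decomposition is:
Bags: B1 = {1, 3, 4, 8, 9}  B2 = {1, 2, 4, 8, 9}  B3 = {3, 4, 6, 8, 9}  B4 = {1, 4, 7, 8, 9}  B5 = {1, 3, 4, 5, 8}
Tree: B1–B2, B1–B3, B2–B4, B1–B5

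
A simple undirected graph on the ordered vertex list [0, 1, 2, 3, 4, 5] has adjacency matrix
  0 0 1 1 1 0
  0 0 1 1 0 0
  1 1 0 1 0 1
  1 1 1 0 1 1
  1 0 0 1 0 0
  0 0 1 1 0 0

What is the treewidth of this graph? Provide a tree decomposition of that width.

Every bag has size at most 3, so the width is 3 − 1 = 2 and tw(G) ≤ 2. On the other hand G contains the 3-clique {0, 2, 3}. A clique must lie in a single bag of any decomposition, so no decomposition can have width below 2. Therefore the treewidth is 2.

Treewidth 2.
Bags: B1 = {0, 2, 3}  B2 = {1, 2, 3}  B3 = {2, 3, 5}  B4 = {0, 3, 4}
Tree: B1–B2, B1–B3, B1–B4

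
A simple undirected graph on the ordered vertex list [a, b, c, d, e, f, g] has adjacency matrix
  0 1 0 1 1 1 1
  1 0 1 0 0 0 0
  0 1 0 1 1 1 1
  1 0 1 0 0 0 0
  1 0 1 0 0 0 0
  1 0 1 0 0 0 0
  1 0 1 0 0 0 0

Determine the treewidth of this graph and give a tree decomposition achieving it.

Every bag has size at most 3, so the width is 3 − 1 = 2 and tw(G) ≤ 2. For the lower bound, G contains the cycle a–g–c–d–a, so G is not a forest; only forests have treewidth ≤ 1, hence tw(G) ≥ 2. Combining the bounds, tw(G) = 2.

Treewidth 2.
One optimal decomposition is:
Bags: B1 = {a, c, g}  B2 = {a, c, d}  B3 = {a, b, c}  B4 = {a, c, e}  B5 = {a, c, f}
Tree: B1–B2, B2–B3, B3–B4, B4–B5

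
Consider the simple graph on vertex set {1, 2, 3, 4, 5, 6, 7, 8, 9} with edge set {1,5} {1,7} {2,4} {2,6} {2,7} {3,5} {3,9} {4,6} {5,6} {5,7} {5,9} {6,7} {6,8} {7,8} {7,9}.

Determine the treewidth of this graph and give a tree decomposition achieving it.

Each bag holds 3 vertices, so the decomposition has width 2, which upper-bounds the treewidth. For the lower bound, the 3 vertices {3, 5, 9} are pairwise adjacent, and any tree decomposition puts a clique entirely inside one bag — forcing width ≥ 2. Therefore the treewidth is 2.

Treewidth 2.
One such decomposition:
Bags: B1 = {5, 6, 7}  B2 = {2, 6, 7}  B3 = {1, 5, 7}  B4 = {2, 4, 6}  B5 = {5, 7, 9}  B6 = {6, 7, 8}  B7 = {3, 5, 9}
Tree: B1–B2, B1–B3, B2–B4, B3–B5, B2–B6, B5–B7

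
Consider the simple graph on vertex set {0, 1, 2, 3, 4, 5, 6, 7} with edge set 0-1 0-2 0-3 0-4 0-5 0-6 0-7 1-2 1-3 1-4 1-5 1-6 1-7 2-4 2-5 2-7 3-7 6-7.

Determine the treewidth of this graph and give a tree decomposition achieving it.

Each bag holds 4 vertices, so the decomposition has width 3, which upper-bounds the treewidth. On the other hand G contains the 4-clique {0, 1, 2, 4}. A clique must lie in a single bag of any decomposition, so no decomposition can have width below 3. Hence tw(G) = 3 exactly.

Treewidth 3.
Bags: B1 = {0, 1, 2, 7}  B2 = {0, 1, 6, 7}  B3 = {0, 1, 2, 5}  B4 = {0, 1, 3, 7}  B5 = {0, 1, 2, 4}
Tree: B1–B2, B1–B3, B1–B4, B1–B5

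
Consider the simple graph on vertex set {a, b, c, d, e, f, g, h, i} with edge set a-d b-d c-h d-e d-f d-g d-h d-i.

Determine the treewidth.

1

A width-1 tree decomposition is:
Bags: B1 = {a, d}  B2 = {d, i}  B3 = {d, g}  B4 = {d, h}  B5 = {d, f}  B6 = {d, e}  B7 = {c, h}  B8 = {b, d}
Tree: B1–B2, B1–B3, B3–B4, B4–B5, B5–B6, B4–B7, B4–B8
Every bag has size at most 2, so the width is 2 − 1 = 1 and tw(G) ≤ 1. Any graph with an edge has treewidth ≥ 1, and G has the edge d–a. The upper and lower bounds meet at 1, so that is the treewidth.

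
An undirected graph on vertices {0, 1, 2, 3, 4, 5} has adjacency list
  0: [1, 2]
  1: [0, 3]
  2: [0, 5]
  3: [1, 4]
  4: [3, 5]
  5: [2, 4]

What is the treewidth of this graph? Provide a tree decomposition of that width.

Treewidth 2.
Bags: B1 = {0, 2, 5}  B2 = {0, 4, 5}  B3 = {0, 3, 4}  B4 = {0, 1, 3}
Tree: B1–B2, B2–B3, B3–B4

The largest bag has 3 vertices, giving width 2; this decomposition certifies tw(G) ≤ 2. The edges 0–2–5–4–3–1–0 form a cycle, so G is not a tree and its treewidth is at least 2. Hence tw(G) = 2 exactly.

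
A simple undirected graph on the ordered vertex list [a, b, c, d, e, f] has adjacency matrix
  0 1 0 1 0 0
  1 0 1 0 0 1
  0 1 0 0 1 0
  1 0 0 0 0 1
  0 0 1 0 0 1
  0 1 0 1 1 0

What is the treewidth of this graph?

A width-2 tree decomposition is:
Bags: B1 = {a, d, f}  B2 = {a, b, f}  B3 = {b, e, f}  B4 = {b, c, e}
Tree: B1–B2, B2–B3, B3–B4
The largest bag has 3 vertices, giving width 2; this decomposition certifies tw(G) ≤ 2. The edges d–a–b–f–d form a cycle, so G is not a tree and its treewidth is at least 2. The upper and lower bounds meet at 2, so that is the treewidth.

2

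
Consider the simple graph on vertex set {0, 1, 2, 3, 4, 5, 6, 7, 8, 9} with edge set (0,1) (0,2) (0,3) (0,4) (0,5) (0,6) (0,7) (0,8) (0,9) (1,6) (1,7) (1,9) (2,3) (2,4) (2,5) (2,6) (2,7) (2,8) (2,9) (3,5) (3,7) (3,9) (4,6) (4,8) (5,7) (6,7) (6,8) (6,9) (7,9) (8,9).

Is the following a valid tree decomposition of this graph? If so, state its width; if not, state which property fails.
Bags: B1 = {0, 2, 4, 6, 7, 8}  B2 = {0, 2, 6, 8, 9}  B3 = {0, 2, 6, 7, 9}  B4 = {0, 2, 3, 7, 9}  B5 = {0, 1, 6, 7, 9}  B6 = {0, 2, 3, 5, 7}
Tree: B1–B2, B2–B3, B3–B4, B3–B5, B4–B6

A tree decomposition must satisfy three properties: every vertex lies in some bag; for every edge, both endpoints lie together in some bag; and for every vertex, the bags containing it form a connected subtree. Here bags containing vertex 7 are not connected in the tree, so the decomposition is invalid.

No — bags containing vertex 7 are not connected in the tree.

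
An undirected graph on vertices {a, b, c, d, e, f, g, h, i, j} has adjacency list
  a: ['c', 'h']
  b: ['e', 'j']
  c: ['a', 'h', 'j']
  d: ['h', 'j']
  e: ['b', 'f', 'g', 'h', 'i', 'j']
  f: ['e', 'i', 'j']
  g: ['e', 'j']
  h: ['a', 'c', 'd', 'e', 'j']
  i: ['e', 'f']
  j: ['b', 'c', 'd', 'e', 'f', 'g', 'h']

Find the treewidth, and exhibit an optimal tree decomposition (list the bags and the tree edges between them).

Treewidth 2.
Bags: B1 = {e, f, j}  B2 = {b, e, j}  B3 = {e, f, i}  B4 = {e, g, j}  B5 = {e, h, j}  B6 = {c, h, j}  B7 = {d, h, j}  B8 = {a, c, h}
Tree: B1–B2, B1–B3, B1–B4, B1–B5, B5–B6, B6–B7, B6–B8

The largest bag has 3 vertices, giving width 2; this decomposition certifies tw(G) ≤ 2. For the lower bound, the 3 vertices {d, h, j} are pairwise adjacent, and any tree decomposition puts a clique entirely inside one bag — forcing width ≥ 2. Therefore the treewidth is 2.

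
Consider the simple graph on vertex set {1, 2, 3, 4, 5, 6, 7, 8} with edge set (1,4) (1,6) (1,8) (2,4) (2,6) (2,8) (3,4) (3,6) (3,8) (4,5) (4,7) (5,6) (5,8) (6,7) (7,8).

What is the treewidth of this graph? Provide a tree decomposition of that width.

Treewidth 3.
Bags: B1 = {4, 5, 6, 8}  B2 = {2, 4, 6, 8}  B3 = {3, 4, 6, 8}  B4 = {1, 4, 6, 8}  B5 = {4, 6, 7, 8}
Tree: B1–B2, B2–B3, B3–B4, B4–B5

Each bag holds 4 vertices, so the decomposition has width 3, which upper-bounds the treewidth. For the lower bound: the 4 vertex sets {5,6}, {2,4}, {8}, {3} are disjoint, each induces a connected subgraph, and every pair is joined by at least one edge of G. Contracting each set to a single vertex therefore yields K_{4} as a minor, and since treewidth is minor-monotone, tw(G) ≥ tw(K_{4}) = 3. Hence tw(G) = 3 exactly.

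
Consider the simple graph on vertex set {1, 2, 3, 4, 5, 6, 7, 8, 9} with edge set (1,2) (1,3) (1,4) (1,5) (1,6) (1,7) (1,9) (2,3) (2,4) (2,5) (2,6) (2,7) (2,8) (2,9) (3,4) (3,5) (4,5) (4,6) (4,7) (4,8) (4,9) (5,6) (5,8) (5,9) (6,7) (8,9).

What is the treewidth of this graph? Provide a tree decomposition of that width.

The largest bag has 5 vertices, giving width 4; this decomposition certifies tw(G) ≤ 4. Conversely, {2, 4, 5, 8, 9} is a clique of size 5, and the vertices of any clique must share a bag in every tree decomposition; so some bag has ≥ 5 vertices and tw(G) ≥ 4. Combining the bounds, tw(G) = 4.

Treewidth 4.
One optimal decomposition is:
Bags: B1 = {1, 2, 4, 5, 9}  B2 = {1, 2, 4, 5, 6}  B3 = {1, 2, 3, 4, 5}  B4 = {2, 4, 5, 8, 9}  B5 = {1, 2, 4, 6, 7}
Tree: B1–B2, B1–B3, B1–B4, B2–B5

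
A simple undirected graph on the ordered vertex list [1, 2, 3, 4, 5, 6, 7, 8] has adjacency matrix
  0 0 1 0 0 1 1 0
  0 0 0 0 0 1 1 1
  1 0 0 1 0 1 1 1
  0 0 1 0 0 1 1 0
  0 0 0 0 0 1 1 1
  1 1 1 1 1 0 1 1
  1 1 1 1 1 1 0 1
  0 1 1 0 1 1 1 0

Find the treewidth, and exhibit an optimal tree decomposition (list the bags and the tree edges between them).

Treewidth 3.
Bags: B1 = {2, 6, 7, 8}  B2 = {3, 6, 7, 8}  B3 = {1, 3, 6, 7}  B4 = {3, 4, 6, 7}  B5 = {5, 6, 7, 8}
Tree: B1–B2, B2–B3, B2–B4, B1–B5

The largest bag has 4 vertices, giving width 3; this decomposition certifies tw(G) ≤ 3. For the lower bound, the 4 vertices {2, 6, 7, 8} are pairwise adjacent, and any tree decomposition puts a clique entirely inside one bag — forcing width ≥ 3. Therefore the treewidth is 3.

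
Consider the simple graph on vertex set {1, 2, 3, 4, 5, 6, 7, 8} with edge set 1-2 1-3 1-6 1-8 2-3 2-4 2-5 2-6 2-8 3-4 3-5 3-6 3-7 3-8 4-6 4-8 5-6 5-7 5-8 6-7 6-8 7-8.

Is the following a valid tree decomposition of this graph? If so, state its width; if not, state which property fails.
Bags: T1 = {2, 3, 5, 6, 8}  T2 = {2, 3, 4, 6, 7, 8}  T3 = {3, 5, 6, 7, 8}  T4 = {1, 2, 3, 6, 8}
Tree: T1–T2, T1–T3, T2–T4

A tree decomposition must satisfy three properties: every vertex lies in some bag; for every edge, both endpoints lie together in some bag; and for every vertex, the bags containing it form a connected subtree. Here bags containing vertex 7 are not connected in the tree, so the decomposition is invalid.

No — bags containing vertex 7 are not connected in the tree.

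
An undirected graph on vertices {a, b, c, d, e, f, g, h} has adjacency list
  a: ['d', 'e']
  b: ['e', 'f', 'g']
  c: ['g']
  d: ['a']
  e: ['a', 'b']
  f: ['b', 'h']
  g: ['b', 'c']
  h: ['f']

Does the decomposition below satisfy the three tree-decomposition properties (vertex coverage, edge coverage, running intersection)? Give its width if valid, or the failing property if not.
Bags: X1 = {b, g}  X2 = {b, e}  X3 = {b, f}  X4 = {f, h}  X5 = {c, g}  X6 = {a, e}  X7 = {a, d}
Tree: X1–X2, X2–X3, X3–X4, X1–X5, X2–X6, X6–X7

Yes; width 1.

Every vertex of G appears in some bag (union = {a, b, c, d, e, f, g, h}); every edge is covered by a bag; and for each vertex v the set of bags containing v is connected in the bag tree. The decomposition is therefore valid. The largest bag has 2 vertices, so the width is 1.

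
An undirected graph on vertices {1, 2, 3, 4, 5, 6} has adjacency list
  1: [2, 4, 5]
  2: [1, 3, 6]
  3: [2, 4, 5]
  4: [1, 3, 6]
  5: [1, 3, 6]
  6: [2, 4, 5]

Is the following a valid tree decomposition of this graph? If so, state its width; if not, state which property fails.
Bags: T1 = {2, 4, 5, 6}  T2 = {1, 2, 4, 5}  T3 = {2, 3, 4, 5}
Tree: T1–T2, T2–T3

Yes; width 3.

Checking the three conditions: (i) the bags cover all of {1, 2, 3, 4, 5, 6}; (ii) for each edge, some bag contains both endpoints; (iii) the bags containing any fixed vertex form a subtree. All hold, so the decomposition is valid with width 4 − 1 = 3.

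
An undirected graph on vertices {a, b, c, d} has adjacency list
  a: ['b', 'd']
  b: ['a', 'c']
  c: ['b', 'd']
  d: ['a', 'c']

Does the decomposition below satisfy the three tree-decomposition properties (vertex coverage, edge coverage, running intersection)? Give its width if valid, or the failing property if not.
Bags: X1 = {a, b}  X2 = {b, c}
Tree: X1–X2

A tree decomposition must satisfy three properties: every vertex lies in some bag; for every edge, both endpoints lie together in some bag; and for every vertex, the bags containing it form a connected subtree. Here vertex d appears in no bag, so the decomposition is invalid.

No — vertex d appears in no bag.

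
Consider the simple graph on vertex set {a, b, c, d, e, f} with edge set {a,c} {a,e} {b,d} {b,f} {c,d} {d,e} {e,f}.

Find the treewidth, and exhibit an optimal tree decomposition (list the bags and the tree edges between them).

Treewidth 2.
Bags: B1 = {b, e, f}  B2 = {b, d, e}  B3 = {a, d, e}  B4 = {a, c, d}
Tree: B1–B2, B2–B3, B3–B4

Every bag has size at most 3, so the width is 3 − 1 = 2 and tw(G) ≤ 2. Since f–b–d–e–f is a cycle in G, G is not acyclic. Forests are exactly the graphs of treewidth ≤ 1, so tw(G) ≥ 2. Hence tw(G) = 2 exactly.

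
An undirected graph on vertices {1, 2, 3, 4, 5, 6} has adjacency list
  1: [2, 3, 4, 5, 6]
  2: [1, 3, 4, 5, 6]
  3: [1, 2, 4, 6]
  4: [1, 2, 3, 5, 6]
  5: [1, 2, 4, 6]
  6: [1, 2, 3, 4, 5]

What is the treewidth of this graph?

A width-4 tree decomposition is:
Bags: B1 = {1, 2, 4, 5, 6}  B2 = {1, 2, 3, 4, 6}
Tree: B1–B2
Each bag holds 5 vertices, so the decomposition has width 4, which upper-bounds the treewidth. On the other hand G contains the 5-clique {1, 2, 3, 4, 6}. A clique must lie in a single bag of any decomposition, so no decomposition can have width below 4. The upper and lower bounds meet at 4, so that is the treewidth.

4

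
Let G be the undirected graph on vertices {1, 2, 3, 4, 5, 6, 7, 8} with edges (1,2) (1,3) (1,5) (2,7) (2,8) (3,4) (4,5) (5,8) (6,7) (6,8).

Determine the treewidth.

2

A width-2 tree decomposition is:
Bags: B1 = {1, 3, 4}  B2 = {1, 4, 5}  B3 = {1, 2, 5}  B4 = {2, 5, 8}  B5 = {2, 7, 8}  B6 = {6, 7, 8}
Tree: B1–B2, B2–B3, B3–B4, B4–B5, B5–B6
Each bag holds 3 vertices, so the decomposition has width 2, which upper-bounds the treewidth. Since 3–4–5–1–3 is a cycle in G, G is not acyclic. Forests are exactly the graphs of treewidth ≤ 1, so tw(G) ≥ 2. Hence tw(G) = 2 exactly.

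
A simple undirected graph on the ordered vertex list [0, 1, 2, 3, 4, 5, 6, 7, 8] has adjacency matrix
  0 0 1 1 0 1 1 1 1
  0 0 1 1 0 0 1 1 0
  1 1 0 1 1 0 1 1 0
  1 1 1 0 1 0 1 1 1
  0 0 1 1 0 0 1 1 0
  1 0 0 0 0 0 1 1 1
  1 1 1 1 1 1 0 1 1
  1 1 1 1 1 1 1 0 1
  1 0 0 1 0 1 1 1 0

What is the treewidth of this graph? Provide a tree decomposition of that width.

Treewidth 4.
One optimal decomposition is:
Bags: B1 = {2, 3, 4, 6, 7}  B2 = {0, 2, 3, 6, 7}  B3 = {0, 3, 6, 7, 8}  B4 = {0, 5, 6, 7, 8}  B5 = {1, 2, 3, 6, 7}
Tree: B1–B2, B2–B3, B3–B4, B1–B5

Each bag holds 5 vertices, so the decomposition has width 4, which upper-bounds the treewidth. Conversely, {0, 3, 6, 7, 8} is a clique of size 5, and the vertices of any clique must share a bag in every tree decomposition; so some bag has ≥ 5 vertices and tw(G) ≥ 4. Hence tw(G) = 4 exactly.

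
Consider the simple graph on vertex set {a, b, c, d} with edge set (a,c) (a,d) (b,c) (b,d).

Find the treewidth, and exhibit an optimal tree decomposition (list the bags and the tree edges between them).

Treewidth 2.
Bags: B1 = {a, c, d}  B2 = {b, c, d}
Tree: B1–B2

The largest bag has 3 vertices, giving width 2; this decomposition certifies tw(G) ≤ 2. For the lower bound, G contains the cycle c–a–d–b–c, so G is not a forest; only forests have treewidth ≤ 1, hence tw(G) ≥ 2. Therefore the treewidth is 2.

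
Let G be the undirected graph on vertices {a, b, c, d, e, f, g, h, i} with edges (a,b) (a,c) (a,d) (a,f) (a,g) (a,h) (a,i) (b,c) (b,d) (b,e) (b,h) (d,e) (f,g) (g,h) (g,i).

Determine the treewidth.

2

A width-2 tree decomposition is:
Bags: B1 = {b, d, e}  B2 = {a, b, d}  B3 = {a, b, c}  B4 = {a, b, h}  B5 = {a, g, h}  B6 = {a, g, i}  B7 = {a, f, g}
Tree: B1–B2, B2–B3, B2–B4, B4–B5, B5–B6, B6–B7
The largest bag has 3 vertices, giving width 2; this decomposition certifies tw(G) ≤ 2. Conversely, {b, d, e} is a clique of size 3, and the vertices of any clique must share a bag in every tree decomposition; so some bag has ≥ 3 vertices and tw(G) ≥ 2. Hence tw(G) = 2 exactly.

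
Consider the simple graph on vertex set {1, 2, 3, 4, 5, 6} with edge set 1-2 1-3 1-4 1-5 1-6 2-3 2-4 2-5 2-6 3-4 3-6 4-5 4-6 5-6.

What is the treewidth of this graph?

A width-4 tree decomposition is:
Bags: B1 = {1, 2, 3, 4, 6}  B2 = {1, 2, 4, 5, 6}
Tree: B1–B2
The largest bag has 5 vertices, giving width 4; this decomposition certifies tw(G) ≤ 4. On the other hand G contains the 5-clique {1, 2, 3, 4, 6}. A clique must lie in a single bag of any decomposition, so no decomposition can have width below 4. The upper and lower bounds meet at 4, so that is the treewidth.

4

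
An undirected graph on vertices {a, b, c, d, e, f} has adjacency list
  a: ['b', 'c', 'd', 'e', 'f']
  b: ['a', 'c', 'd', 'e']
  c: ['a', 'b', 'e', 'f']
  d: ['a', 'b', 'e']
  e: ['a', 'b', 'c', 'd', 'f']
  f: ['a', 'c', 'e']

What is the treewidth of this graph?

A width-3 tree decomposition is:
Bags: B1 = {a, b, c, e}  B2 = {a, b, d, e}  B3 = {a, c, e, f}
Tree: B1–B2, B1–B3
Every bag has size at most 4, so the width is 4 − 1 = 3 and tw(G) ≤ 3. For the lower bound, the 4 vertices {a, b, d, e} are pairwise adjacent, and any tree decomposition puts a clique entirely inside one bag — forcing width ≥ 3. Combining the bounds, tw(G) = 3.

3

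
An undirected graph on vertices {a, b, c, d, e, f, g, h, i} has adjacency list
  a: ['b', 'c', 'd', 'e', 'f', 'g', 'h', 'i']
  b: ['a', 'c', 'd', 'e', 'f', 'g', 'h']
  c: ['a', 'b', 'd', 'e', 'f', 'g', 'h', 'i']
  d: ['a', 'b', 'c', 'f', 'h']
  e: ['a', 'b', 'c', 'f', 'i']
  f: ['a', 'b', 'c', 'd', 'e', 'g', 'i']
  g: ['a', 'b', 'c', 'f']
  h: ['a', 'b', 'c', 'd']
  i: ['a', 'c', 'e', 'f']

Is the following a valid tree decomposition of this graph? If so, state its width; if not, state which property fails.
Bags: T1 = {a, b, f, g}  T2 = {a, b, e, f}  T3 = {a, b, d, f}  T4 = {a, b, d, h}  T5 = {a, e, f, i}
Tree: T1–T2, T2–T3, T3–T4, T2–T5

A tree decomposition must satisfy three properties: every vertex lies in some bag; for every edge, both endpoints lie together in some bag; and for every vertex, the bags containing it form a connected subtree. Here vertex c appears in no bag, so the decomposition is invalid.

No — vertex c appears in no bag.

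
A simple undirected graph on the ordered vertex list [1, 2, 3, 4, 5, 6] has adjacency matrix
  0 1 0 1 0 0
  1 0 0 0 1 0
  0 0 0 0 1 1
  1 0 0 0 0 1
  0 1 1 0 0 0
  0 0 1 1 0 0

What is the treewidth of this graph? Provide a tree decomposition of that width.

Treewidth 2.
Bags: B1 = {1, 2, 4}  B2 = {2, 4, 5}  B3 = {3, 4, 5}  B4 = {3, 4, 6}
Tree: B1–B2, B2–B3, B3–B4

Each bag holds 3 vertices, so the decomposition has width 2, which upper-bounds the treewidth. The edges 4–1–2–5–3–6–4 form a cycle, so G is not a tree and its treewidth is at least 2. Combining the bounds, tw(G) = 2.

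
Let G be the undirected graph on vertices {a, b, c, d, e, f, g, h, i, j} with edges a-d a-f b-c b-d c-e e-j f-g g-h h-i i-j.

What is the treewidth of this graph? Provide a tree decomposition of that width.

The largest bag has 3 vertices, giving width 2; this decomposition certifies tw(G) ≤ 2. For the lower bound, G contains the cycle h–i–j–e–c–b–d–a–f–g–h, so G is not a forest; only forests have treewidth ≤ 1, hence tw(G) ≥ 2. Therefore the treewidth is 2.

Treewidth 2.
One optimal decomposition is:
Bags: B1 = {h, i, j}  B2 = {e, h, j}  B3 = {c, e, h}  B4 = {b, c, h}  B5 = {b, d, h}  B6 = {a, d, h}  B7 = {a, f, h}  B8 = {f, g, h}
Tree: B1–B2, B2–B3, B3–B4, B4–B5, B5–B6, B6–B7, B7–B8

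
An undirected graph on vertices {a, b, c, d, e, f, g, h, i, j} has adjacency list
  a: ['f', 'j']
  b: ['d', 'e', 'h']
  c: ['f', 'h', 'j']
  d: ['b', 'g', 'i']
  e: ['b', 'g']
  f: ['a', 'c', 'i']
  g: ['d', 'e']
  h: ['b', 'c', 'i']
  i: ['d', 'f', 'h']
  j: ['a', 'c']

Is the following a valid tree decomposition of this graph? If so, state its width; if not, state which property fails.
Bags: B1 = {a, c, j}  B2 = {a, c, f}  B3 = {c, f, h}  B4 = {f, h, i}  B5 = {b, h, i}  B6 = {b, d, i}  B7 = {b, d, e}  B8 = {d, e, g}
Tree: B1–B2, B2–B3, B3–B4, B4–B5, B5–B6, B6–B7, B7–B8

Yes; width 2.

Vertex coverage: the bags together contain {a, b, c, d, e, f, g, h, i, j}, the full vertex set. Edge coverage: each edge of G has both endpoints in at least one bag. Running intersection: for every vertex, the bags containing it form a connected subtree. All three properties hold, so this is a valid tree decomposition of width max|bag| − 1 = 2, and hence tw(G) ≤ 2.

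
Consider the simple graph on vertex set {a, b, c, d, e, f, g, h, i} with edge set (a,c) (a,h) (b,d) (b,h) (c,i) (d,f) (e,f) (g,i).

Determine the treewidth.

1

A width-1 tree decomposition is:
Bags: B1 = {e, f}  B2 = {d, f}  B3 = {b, d}  B4 = {b, h}  B5 = {a, h}  B6 = {a, c}  B7 = {c, i}  B8 = {g, i}
Tree: B1–B2, B2–B3, B3–B4, B4–B5, B5–B6, B6–B7, B7–B8
The largest bag has 2 vertices, giving width 1; this decomposition certifies tw(G) ≤ 1. Since G has at least one edge (e.g. e–f), it is not an edgeless graph, so tw(G) ≥ 1. The upper and lower bounds meet at 1, so that is the treewidth.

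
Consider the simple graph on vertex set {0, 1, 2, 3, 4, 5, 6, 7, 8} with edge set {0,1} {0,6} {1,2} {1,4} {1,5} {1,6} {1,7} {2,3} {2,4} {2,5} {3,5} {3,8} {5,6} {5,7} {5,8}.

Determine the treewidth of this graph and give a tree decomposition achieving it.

The largest bag has 3 vertices, giving width 2; this decomposition certifies tw(G) ≤ 2. On the other hand G contains the 3-clique {3, 5, 8}. A clique must lie in a single bag of any decomposition, so no decomposition can have width below 2. The upper and lower bounds meet at 2, so that is the treewidth.

Treewidth 2.
One such decomposition:
Bags: B1 = {1, 5, 6}  B2 = {1, 2, 5}  B3 = {1, 5, 7}  B4 = {0, 1, 6}  B5 = {2, 3, 5}  B6 = {3, 5, 8}  B7 = {1, 2, 4}
Tree: B1–B2, B1–B3, B1–B4, B2–B5, B5–B6, B2–B7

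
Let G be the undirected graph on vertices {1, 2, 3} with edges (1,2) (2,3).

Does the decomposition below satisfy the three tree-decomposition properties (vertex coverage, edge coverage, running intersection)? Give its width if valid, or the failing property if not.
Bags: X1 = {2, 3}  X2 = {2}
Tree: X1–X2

No — vertex 1 appears in no bag.

A tree decomposition must satisfy three properties: every vertex lies in some bag; for every edge, both endpoints lie together in some bag; and for every vertex, the bags containing it form a connected subtree. Here vertex 1 appears in no bag, so the decomposition is invalid.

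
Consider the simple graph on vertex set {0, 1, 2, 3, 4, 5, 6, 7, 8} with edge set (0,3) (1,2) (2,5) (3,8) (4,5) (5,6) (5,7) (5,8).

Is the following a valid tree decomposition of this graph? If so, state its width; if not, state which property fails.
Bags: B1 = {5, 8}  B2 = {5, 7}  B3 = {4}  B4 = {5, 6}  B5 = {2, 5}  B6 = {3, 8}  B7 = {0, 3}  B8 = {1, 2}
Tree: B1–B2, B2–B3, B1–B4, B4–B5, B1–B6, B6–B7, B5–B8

A tree decomposition must satisfy three properties: every vertex lies in some bag; for every edge, both endpoints lie together in some bag; and for every vertex, the bags containing it form a connected subtree. Here edge (5,4) lies in no bag, so the decomposition is invalid.

No — edge (5,4) lies in no bag.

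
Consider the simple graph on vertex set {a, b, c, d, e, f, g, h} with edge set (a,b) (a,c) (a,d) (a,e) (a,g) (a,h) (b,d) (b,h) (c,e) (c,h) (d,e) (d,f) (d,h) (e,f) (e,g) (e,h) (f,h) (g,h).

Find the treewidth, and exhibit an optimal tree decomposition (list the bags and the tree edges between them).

Each bag holds 4 vertices, so the decomposition has width 3, which upper-bounds the treewidth. On the other hand G contains the 4-clique {a, d, e, h}. A clique must lie in a single bag of any decomposition, so no decomposition can have width below 3. Combining the bounds, tw(G) = 3.

Treewidth 3.
One optimal decomposition is:
Bags: B1 = {a, d, e, h}  B2 = {d, e, f, h}  B3 = {a, e, g, h}  B4 = {a, b, d, h}  B5 = {a, c, e, h}
Tree: B1–B2, B1–B3, B1–B4, B3–B5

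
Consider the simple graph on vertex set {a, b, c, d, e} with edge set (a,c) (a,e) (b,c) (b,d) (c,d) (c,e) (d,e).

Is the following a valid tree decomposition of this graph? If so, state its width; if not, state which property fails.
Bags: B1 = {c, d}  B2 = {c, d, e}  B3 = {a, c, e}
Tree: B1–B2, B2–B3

A tree decomposition must satisfy three properties: every vertex lies in some bag; for every edge, both endpoints lie together in some bag; and for every vertex, the bags containing it form a connected subtree. Here vertex b appears in no bag, so the decomposition is invalid.

No — vertex b appears in no bag.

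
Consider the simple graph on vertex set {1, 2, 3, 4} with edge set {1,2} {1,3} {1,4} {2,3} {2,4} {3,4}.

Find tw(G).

3

A width-3 tree decomposition is:
Bags: B1 = {1, 2, 3, 4}
Tree: (single bag)
A single bag containing all 4 vertices is trivially a valid decomposition of width 3. Conversely, {1, 2, 3, 4} is a clique of size 4, and the vertices of any clique must share a bag in every tree decomposition; so some bag has ≥ 4 vertices and tw(G) ≥ 3. Combining the bounds, tw(G) = 3.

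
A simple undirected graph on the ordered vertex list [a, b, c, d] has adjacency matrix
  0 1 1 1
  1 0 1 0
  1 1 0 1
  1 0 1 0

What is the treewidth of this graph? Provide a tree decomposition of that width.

Each bag holds 3 vertices, so the decomposition has width 2, which upper-bounds the treewidth. Conversely, {a, c, d} is a clique of size 3, and the vertices of any clique must share a bag in every tree decomposition; so some bag has ≥ 3 vertices and tw(G) ≥ 2. The upper and lower bounds meet at 2, so that is the treewidth.

Treewidth 2.
One optimal decomposition is:
Bags: B1 = {a, c, d}  B2 = {a, b, c}
Tree: B1–B2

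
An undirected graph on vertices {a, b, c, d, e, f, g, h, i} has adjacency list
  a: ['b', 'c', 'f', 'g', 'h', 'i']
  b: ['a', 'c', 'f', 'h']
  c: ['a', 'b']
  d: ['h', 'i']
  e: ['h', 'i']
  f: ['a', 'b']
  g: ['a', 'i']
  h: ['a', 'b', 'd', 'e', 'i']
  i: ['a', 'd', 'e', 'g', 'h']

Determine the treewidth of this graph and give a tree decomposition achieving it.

The largest bag has 3 vertices, giving width 2; this decomposition certifies tw(G) ≤ 2. Conversely, {d, h, i} is a clique of size 3, and the vertices of any clique must share a bag in every tree decomposition; so some bag has ≥ 3 vertices and tw(G) ≥ 2. Combining the bounds, tw(G) = 2.

Treewidth 2.
One such decomposition:
Bags: B1 = {a, b, h}  B2 = {a, h, i}  B3 = {a, b, f}  B4 = {e, h, i}  B5 = {a, b, c}  B6 = {a, g, i}  B7 = {d, h, i}
Tree: B1–B2, B1–B3, B2–B4, B3–B5, B2–B6, B2–B7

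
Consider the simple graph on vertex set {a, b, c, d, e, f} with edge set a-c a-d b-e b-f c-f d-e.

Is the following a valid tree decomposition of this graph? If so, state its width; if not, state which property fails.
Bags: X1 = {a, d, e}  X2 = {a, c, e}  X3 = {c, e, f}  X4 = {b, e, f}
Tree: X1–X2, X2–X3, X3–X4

Every vertex of G appears in some bag (union = {a, b, c, d, e, f}); every edge is covered by a bag; and for each vertex v the set of bags containing v is connected in the bag tree. The decomposition is therefore valid. The largest bag has 3 vertices, so the width is 2.

Yes; width 2.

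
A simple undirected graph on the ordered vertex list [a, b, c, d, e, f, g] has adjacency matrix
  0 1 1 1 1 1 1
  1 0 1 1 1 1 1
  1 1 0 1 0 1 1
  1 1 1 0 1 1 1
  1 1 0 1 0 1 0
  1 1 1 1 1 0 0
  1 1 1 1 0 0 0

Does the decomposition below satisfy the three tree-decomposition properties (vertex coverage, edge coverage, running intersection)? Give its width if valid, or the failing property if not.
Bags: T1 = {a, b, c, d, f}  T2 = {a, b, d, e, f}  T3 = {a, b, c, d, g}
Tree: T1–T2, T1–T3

Yes; width 4.

Every vertex of G appears in some bag (union = {a, b, c, d, e, f, g}); every edge is covered by a bag; and for each vertex v the set of bags containing v is connected in the bag tree. The decomposition is therefore valid. The largest bag has 5 vertices, so the width is 4.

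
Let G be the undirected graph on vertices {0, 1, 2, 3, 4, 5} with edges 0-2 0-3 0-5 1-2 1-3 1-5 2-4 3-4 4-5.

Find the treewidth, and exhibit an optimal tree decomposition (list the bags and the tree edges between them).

Treewidth 3.
One such decomposition:
Bags: B1 = {0, 1, 2, 4}  B2 = {0, 1, 3, 4}  B3 = {0, 1, 4, 5}
Tree: B1–B2, B2–B3

The largest bag has 4 vertices, giving width 3; this decomposition certifies tw(G) ≤ 3. For the lower bound: the 4 vertex sets {0,2}, {1,3}, {4}, {5} are disjoint, each induces a connected subgraph, and every pair is joined by at least one edge of G. Contracting each set to a single vertex therefore yields K_{4} as a minor, and since treewidth is minor-monotone, tw(G) ≥ tw(K_{4}) = 3. Hence tw(G) = 3 exactly.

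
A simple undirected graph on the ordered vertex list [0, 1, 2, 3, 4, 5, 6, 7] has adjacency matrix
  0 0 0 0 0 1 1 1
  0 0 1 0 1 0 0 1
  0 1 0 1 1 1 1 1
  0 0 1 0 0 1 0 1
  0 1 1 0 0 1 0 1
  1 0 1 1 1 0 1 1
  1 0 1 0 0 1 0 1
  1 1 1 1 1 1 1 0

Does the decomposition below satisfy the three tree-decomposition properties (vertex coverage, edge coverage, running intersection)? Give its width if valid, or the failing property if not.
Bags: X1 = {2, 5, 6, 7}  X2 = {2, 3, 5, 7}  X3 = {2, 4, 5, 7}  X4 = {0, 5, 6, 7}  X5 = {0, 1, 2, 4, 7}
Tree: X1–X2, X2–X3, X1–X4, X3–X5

No — bags containing vertex 0 are not connected in the tree.

A tree decomposition must satisfy three properties: every vertex lies in some bag; for every edge, both endpoints lie together in some bag; and for every vertex, the bags containing it form a connected subtree. Here bags containing vertex 0 are not connected in the tree, so the decomposition is invalid.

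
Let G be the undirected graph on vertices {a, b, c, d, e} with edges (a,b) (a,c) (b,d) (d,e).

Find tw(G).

1

A width-1 tree decomposition is:
Bags: B1 = {b, d}  B2 = {a, b}  B3 = {d, e}  B4 = {a, c}
Tree: B1–B2, B1–B3, B2–B4
Every bag has size at most 2, so the width is 2 − 1 = 1 and tw(G) ≤ 1. Since G has at least one edge (e.g. b–d), it is not an edgeless graph, so tw(G) ≥ 1. Therefore the treewidth is 1.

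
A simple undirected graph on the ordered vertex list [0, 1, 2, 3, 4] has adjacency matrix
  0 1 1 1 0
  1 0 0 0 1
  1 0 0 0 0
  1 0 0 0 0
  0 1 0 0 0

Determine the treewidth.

A width-1 tree decomposition is:
Bags: B1 = {0, 1}  B2 = {1, 4}  B3 = {0, 3}  B4 = {0, 2}
Tree: B1–B2, B1–B3, B1–B4
Every bag has size at most 2, so the width is 2 − 1 = 1 and tw(G) ≤ 1. Any graph with an edge has treewidth ≥ 1, and G has the edge 0–1. Therefore the treewidth is 1.

1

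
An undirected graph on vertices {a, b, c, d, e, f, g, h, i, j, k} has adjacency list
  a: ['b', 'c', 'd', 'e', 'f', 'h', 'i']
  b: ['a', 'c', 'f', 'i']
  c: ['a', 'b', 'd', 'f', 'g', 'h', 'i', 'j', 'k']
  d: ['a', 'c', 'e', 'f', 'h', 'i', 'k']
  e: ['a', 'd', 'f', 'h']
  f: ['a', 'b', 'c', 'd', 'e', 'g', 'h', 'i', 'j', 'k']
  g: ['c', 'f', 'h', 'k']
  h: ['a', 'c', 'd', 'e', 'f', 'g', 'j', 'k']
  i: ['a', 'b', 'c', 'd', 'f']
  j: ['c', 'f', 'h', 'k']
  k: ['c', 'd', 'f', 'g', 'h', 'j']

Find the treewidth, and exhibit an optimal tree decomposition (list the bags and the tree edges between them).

Treewidth 4.
One optimal decomposition is:
Bags: B1 = {a, c, d, f, h}  B2 = {a, c, d, f, i}  B3 = {c, d, f, h, k}  B4 = {c, f, h, j, k}  B5 = {a, b, c, f, i}  B6 = {a, d, e, f, h}  B7 = {c, f, g, h, k}
Tree: B1–B2, B1–B3, B3–B4, B2–B5, B1–B6, B4–B7

Each bag holds 5 vertices, so the decomposition has width 4, which upper-bounds the treewidth. Conversely, {a, d, e, f, h} is a clique of size 5, and the vertices of any clique must share a bag in every tree decomposition; so some bag has ≥ 5 vertices and tw(G) ≥ 4. Hence tw(G) = 4 exactly.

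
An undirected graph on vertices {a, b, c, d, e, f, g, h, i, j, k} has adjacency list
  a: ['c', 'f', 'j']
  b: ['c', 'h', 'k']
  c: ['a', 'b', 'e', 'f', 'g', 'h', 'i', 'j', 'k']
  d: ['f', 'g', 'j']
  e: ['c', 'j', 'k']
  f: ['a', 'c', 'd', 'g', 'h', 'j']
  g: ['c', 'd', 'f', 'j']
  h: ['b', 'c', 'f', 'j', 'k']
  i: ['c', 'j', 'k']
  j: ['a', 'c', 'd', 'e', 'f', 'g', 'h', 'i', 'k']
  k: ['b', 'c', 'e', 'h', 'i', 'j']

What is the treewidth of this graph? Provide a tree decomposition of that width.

The largest bag has 4 vertices, giving width 3; this decomposition certifies tw(G) ≤ 3. On the other hand G contains the 4-clique {d, f, g, j}. A clique must lie in a single bag of any decomposition, so no decomposition can have width below 3. Hence tw(G) = 3 exactly.

Treewidth 3.
One such decomposition:
Bags: B1 = {c, h, j, k}  B2 = {c, i, j, k}  B3 = {c, f, h, j}  B4 = {b, c, h, k}  B5 = {c, e, j, k}  B6 = {a, c, f, j}  B7 = {c, f, g, j}  B8 = {d, f, g, j}
Tree: B1–B2, B1–B3, B1–B4, B1–B5, B3–B6, B6–B7, B7–B8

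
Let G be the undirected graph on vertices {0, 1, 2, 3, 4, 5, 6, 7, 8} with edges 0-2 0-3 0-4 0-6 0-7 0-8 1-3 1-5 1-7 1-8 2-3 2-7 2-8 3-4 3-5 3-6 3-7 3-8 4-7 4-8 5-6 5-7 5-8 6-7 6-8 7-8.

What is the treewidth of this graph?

A width-4 tree decomposition is:
Bags: B1 = {0, 2, 3, 7, 8}  B2 = {0, 3, 6, 7, 8}  B3 = {3, 5, 6, 7, 8}  B4 = {1, 3, 5, 7, 8}  B5 = {0, 3, 4, 7, 8}
Tree: B1–B2, B2–B3, B3–B4, B1–B5
Every bag has size at most 5, so the width is 5 − 1 = 4 and tw(G) ≤ 4. Conversely, {0, 2, 3, 7, 8} is a clique of size 5, and the vertices of any clique must share a bag in every tree decomposition; so some bag has ≥ 5 vertices and tw(G) ≥ 4. Combining the bounds, tw(G) = 4.

4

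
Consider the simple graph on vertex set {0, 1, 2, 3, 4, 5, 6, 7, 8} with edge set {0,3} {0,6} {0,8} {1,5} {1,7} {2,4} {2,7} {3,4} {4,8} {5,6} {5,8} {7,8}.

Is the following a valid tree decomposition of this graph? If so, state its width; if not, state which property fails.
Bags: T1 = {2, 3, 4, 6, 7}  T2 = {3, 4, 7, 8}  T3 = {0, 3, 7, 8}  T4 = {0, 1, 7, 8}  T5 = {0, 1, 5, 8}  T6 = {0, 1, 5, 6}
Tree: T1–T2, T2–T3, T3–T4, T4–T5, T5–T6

No — bags containing vertex 6 are not connected in the tree.

A tree decomposition must satisfy three properties: every vertex lies in some bag; for every edge, both endpoints lie together in some bag; and for every vertex, the bags containing it form a connected subtree. Here bags containing vertex 6 are not connected in the tree, so the decomposition is invalid.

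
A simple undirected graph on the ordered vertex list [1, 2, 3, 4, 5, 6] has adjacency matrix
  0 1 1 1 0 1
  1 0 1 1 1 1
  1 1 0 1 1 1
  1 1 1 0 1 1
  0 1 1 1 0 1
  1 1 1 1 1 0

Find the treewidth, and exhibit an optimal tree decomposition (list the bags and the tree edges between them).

Every bag has size at most 5, so the width is 5 − 1 = 4 and tw(G) ≤ 4. For the lower bound, the 5 vertices {1, 2, 3, 4, 6} are pairwise adjacent, and any tree decomposition puts a clique entirely inside one bag — forcing width ≥ 4. Combining the bounds, tw(G) = 4.

Treewidth 4.
Bags: B1 = {2, 3, 4, 5, 6}  B2 = {1, 2, 3, 4, 6}
Tree: B1–B2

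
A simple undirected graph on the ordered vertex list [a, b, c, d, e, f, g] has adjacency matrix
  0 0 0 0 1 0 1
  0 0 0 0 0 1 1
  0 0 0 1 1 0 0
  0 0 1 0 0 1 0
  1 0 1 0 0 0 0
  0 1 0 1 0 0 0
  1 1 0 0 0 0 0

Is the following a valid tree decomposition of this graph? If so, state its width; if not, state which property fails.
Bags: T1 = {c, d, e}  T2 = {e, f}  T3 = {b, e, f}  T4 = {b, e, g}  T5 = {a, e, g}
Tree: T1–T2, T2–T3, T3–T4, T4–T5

A tree decomposition must satisfy three properties: every vertex lies in some bag; for every edge, both endpoints lie together in some bag; and for every vertex, the bags containing it form a connected subtree. Here edge (d,f) lies in no bag, so the decomposition is invalid.

No — edge (d,f) lies in no bag.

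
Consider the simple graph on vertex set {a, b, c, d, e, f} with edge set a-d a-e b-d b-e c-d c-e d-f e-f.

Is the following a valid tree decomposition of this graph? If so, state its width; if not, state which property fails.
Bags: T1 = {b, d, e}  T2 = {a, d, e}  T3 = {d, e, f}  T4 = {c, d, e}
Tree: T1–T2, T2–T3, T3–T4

Yes; width 2.

Vertex coverage: the bags together contain {a, b, c, d, e, f}, the full vertex set. Edge coverage: each edge of G has both endpoints in at least one bag. Running intersection: for every vertex, the bags containing it form a connected subtree. All three properties hold, so this is a valid tree decomposition of width max|bag| − 1 = 2, and hence tw(G) ≤ 2.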